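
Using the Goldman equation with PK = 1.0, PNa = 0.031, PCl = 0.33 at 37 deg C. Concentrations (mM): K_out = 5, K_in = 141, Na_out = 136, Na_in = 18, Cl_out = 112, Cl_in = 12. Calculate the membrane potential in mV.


Vm = (RT/F)*ln((PK*Ko + PNa*Nao + PCl*Cli)/(PK*Ki + PNa*Nai + PCl*Clo))
Numer = 13.176, Denom = 178.518
Vm = -69.65 mV


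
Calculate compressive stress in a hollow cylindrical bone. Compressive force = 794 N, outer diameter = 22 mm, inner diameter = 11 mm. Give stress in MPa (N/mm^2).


A = pi*(r_o^2 - r_i^2)
r_o = 11 mm, r_i = 5.5 mm
A = 285.1 mm^2
sigma = F/A = 794 / 285.1
sigma = 2.785 MPa


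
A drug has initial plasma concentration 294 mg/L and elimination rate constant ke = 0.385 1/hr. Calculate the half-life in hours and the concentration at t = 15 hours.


t_half = ln(2) / ke = 0.693147 / 0.385 = 1.8 hr
C(t) = C0 * exp(-ke*t) = 294 * exp(-0.385*15)
C(15) = 0.9126 mg/L


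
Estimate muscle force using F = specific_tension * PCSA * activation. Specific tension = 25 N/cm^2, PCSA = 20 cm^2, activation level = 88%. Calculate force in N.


F = sigma * PCSA * activation
F = 25 * 20 * 0.88
F = 440 N


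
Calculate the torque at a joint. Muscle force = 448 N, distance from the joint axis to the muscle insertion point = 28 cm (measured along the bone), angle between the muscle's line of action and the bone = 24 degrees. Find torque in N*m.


Torque = F * d * sin(theta)   (moment arm = d*sin(theta))
d = 28 cm = 0.28 m
Torque = 448 * 0.28 * sin(24)
Torque = 51.02 N*m


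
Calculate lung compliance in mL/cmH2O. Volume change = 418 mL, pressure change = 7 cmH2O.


C = dV / dP
C = 418 / 7
C = 59.71 mL/cmH2O


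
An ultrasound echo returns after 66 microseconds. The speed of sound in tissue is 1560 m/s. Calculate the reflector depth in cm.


depth = c * t / 2
t = 66 us = 6.6000e-05 s
depth = 1560 * 6.6000e-05 / 2
depth = 0.05148 m = 5.148 cm


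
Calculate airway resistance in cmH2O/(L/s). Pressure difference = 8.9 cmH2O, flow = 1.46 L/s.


R = dP / flow
R = 8.9 / 1.46
R = 6.096 cmH2O/(L/s)


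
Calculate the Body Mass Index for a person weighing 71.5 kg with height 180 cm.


BMI = weight / height^2
height = 180 cm = 1.8 m
BMI = 71.5 / 1.8^2
BMI = 22.07 kg/m^2


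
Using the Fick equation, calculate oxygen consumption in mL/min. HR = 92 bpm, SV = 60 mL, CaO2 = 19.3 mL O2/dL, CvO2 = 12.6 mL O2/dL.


CO = HR*SV = 92*60/1000 = 5.52 L/min
a-v O2 diff = 19.3 - 12.6 = 6.7 mL/dL
VO2 = CO * (CaO2-CvO2) * 10 dL/L
VO2 = 5.52 * 6.7 * 10
VO2 = 369.8 mL/min


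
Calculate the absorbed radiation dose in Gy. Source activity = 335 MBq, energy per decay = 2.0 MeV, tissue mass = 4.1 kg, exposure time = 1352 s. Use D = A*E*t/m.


A = 335 MBq = 3.3500e+08 Bq
E = 2.0 MeV = 3.204e-13 J
D = A*E*t/m = 3.3500e+08*3.204e-13*1352/4.1
D = 0.03539 Gy


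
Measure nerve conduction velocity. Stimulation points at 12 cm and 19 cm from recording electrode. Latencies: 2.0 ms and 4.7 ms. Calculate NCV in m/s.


Distance = (19 - 12) / 100 = 0.07 m
dt = (4.7 - 2.0) / 1000 = 0.0027 s
NCV = dist / dt = 25.93 m/s


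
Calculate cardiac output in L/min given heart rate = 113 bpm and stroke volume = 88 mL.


CO = HR * SV
CO = 113 * 88 / 1000
CO = 9.944 L/min


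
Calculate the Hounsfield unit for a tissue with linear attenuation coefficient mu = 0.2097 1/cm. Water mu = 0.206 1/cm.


HU = ((mu_tissue - mu_water) / mu_water) * 1000
HU = ((0.2097 - 0.206) / 0.206) * 1000
HU = 17.96


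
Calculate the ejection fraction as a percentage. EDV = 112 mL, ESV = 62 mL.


SV = EDV - ESV = 112 - 62 = 50 mL
EF = SV/EDV * 100 = 50/112 * 100
EF = 44.64%


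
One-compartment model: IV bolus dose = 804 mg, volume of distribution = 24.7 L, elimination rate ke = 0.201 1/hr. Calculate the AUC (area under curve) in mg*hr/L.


C0 = Dose/Vd = 804/24.7 = 32.5506 mg/L
AUC = C0/ke = 32.5506/0.201
AUC = 161.9 mg*hr/L


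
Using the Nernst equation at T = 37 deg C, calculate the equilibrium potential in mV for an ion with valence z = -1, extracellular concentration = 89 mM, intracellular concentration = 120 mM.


E = (RT/(zF)) * ln(C_out/C_in)
T = 37 + 273.15 = 310.15 K
E = (8.314 * 310.15 / (-1 * 96485)) * ln(89/120)
E = 7.987 mV


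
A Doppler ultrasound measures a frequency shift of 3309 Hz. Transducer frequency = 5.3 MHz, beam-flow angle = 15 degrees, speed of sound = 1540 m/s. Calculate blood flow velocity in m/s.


v = fd * c / (2 * f0 * cos(theta))
v = 3309 * 1540 / (2 * 5.3000e+06 * cos(15))
v = 0.4977 m/s


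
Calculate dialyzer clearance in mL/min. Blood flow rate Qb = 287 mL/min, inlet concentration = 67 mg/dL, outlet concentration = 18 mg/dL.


K = Qb * (Cb_in - Cb_out) / Cb_in
K = 287 * (67 - 18) / 67
K = 209.9 mL/min


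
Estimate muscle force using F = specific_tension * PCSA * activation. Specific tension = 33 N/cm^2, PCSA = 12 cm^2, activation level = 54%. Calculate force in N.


F = sigma * PCSA * activation
F = 33 * 12 * 0.54
F = 213.8 N


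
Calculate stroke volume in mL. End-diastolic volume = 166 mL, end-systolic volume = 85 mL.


SV = EDV - ESV
SV = 166 - 85
SV = 81 mL


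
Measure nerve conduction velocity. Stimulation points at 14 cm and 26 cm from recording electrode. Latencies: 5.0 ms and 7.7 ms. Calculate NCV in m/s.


Distance = (26 - 14) / 100 = 0.12 m
dt = (7.7 - 5.0) / 1000 = 0.0027 s
NCV = dist / dt = 44.44 m/s


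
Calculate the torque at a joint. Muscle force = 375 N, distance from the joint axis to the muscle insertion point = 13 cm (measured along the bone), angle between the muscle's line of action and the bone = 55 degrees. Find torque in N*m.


Torque = F * d * sin(theta)   (moment arm = d*sin(theta))
d = 13 cm = 0.13 m
Torque = 375 * 0.13 * sin(55)
Torque = 39.93 N*m


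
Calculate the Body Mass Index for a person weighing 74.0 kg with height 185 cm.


BMI = weight / height^2
height = 185 cm = 1.85 m
BMI = 74.0 / 1.85^2
BMI = 21.62 kg/m^2


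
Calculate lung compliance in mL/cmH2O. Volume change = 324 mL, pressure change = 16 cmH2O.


C = dV / dP
C = 324 / 16
C = 20.25 mL/cmH2O


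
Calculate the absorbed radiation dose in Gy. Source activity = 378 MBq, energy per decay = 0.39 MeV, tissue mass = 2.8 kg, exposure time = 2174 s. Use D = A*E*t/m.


A = 378 MBq = 3.7800e+08 Bq
E = 0.39 MeV = 6.2478e-14 J
D = A*E*t/m = 3.7800e+08*6.2478e-14*2174/2.8
D = 0.01834 Gy


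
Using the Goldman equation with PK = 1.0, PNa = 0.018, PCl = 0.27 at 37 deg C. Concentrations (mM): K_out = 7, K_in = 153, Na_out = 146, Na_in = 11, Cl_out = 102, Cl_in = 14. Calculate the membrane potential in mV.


Vm = (RT/F)*ln((PK*Ko + PNa*Nao + PCl*Cli)/(PK*Ki + PNa*Nai + PCl*Clo))
Numer = 13.408, Denom = 180.738
Vm = -69.52 mV


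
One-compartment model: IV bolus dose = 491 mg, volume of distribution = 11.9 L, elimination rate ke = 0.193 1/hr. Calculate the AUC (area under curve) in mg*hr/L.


C0 = Dose/Vd = 491/11.9 = 41.2605 mg/L
AUC = C0/ke = 41.2605/0.193
AUC = 213.8 mg*hr/L


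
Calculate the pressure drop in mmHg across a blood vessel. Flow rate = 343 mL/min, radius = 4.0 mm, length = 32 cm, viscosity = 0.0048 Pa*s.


dP = 8*mu*L*Q / (pi*r^4)
Q = 343 mL/min = 5.71667e-06 m^3/s
dP = 87.3443 Pa = 87.3443 / 133.322 mmHg = 0.6551 mmHg


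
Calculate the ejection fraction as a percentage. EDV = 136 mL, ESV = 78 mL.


SV = EDV - ESV = 136 - 78 = 58 mL
EF = SV/EDV * 100 = 58/136 * 100
EF = 42.65%


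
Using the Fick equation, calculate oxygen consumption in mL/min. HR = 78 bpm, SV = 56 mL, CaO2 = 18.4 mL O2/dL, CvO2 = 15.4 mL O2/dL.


CO = HR*SV = 78*56/1000 = 4.368 L/min
a-v O2 diff = 18.4 - 15.4 = 3 mL/dL
VO2 = CO * (CaO2-CvO2) * 10 dL/L
VO2 = 4.368 * 3 * 10
VO2 = 131 mL/min


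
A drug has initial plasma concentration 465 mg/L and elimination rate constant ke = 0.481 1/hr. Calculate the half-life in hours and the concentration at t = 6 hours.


t_half = ln(2) / ke = 0.693147 / 0.481 = 1.441 hr
C(t) = C0 * exp(-ke*t) = 465 * exp(-0.481*6)
C(6) = 25.95 mg/L


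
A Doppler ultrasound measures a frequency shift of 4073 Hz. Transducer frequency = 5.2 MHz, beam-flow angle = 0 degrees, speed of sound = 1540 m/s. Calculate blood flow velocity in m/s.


v = fd * c / (2 * f0 * cos(theta))
v = 4073 * 1540 / (2 * 5.2000e+06 * cos(0))
v = 0.6031 m/s


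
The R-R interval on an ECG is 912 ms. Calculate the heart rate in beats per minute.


HR = 60 / RR_interval(s)
RR = 912 ms = 0.912 s
HR = 60 / 0.912 = 65.79 bpm


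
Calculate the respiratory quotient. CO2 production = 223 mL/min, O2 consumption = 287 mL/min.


RQ = VCO2 / VO2
RQ = 223 / 287
RQ = 0.777


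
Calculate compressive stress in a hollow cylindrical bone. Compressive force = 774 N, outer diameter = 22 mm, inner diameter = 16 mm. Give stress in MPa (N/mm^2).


A = pi*(r_o^2 - r_i^2)
r_o = 11 mm, r_i = 8 mm
A = 179.071 mm^2
sigma = F/A = 774 / 179.071
sigma = 4.322 MPa


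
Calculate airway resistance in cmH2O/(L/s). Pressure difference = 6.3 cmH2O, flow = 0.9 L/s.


R = dP / flow
R = 6.3 / 0.9
R = 7 cmH2O/(L/s)


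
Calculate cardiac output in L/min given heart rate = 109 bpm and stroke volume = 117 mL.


CO = HR * SV
CO = 109 * 117 / 1000
CO = 12.75 L/min


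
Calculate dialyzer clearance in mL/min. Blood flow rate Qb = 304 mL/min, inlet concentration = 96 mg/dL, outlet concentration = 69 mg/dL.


K = Qb * (Cb_in - Cb_out) / Cb_in
K = 304 * (96 - 69) / 96
K = 85.5 mL/min


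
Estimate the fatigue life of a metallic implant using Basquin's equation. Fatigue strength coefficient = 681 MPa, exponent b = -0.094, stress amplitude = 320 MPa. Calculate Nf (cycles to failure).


sigma_a = sigma_f' * (2Nf)^b
2Nf = (sigma_a/sigma_f')^(1/b)
2Nf = (320/681)^(1/-0.094)
2Nf = 3085.5402
Nf = 1543


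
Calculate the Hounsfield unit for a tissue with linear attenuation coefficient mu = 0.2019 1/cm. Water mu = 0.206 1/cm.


HU = ((mu_tissue - mu_water) / mu_water) * 1000
HU = ((0.2019 - 0.206) / 0.206) * 1000
HU = -19.9


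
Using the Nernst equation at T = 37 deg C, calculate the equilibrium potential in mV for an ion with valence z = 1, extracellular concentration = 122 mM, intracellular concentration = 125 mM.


E = (RT/(zF)) * ln(C_out/C_in)
T = 37 + 273.15 = 310.15 K
E = (8.314 * 310.15 / (1 * 96485)) * ln(122/125)
E = -0.6492 mV


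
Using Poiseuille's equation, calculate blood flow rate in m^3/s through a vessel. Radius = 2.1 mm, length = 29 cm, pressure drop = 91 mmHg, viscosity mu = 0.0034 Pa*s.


Q = pi*r^4*dP / (8*mu*L)
r = 0.0021 m, L = 0.29 m
dP = 91 mmHg = 12132.302 Pa
Q = 9.3973e-05 m^3/s


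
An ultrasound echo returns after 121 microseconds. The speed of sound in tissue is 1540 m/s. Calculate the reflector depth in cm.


depth = c * t / 2
t = 121 us = 1.2100e-04 s
depth = 1540 * 1.2100e-04 / 2
depth = 0.09317 m = 9.317 cm


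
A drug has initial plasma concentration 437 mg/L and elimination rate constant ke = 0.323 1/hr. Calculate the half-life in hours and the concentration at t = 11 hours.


t_half = ln(2) / ke = 0.693147 / 0.323 = 2.146 hr
C(t) = C0 * exp(-ke*t) = 437 * exp(-0.323*11)
C(11) = 12.52 mg/L


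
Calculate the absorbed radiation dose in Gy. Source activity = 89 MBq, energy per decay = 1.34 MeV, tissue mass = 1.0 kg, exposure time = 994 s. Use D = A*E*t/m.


A = 89 MBq = 8.9000e+07 Bq
E = 1.34 MeV = 2.14668e-13 J
D = A*E*t/m = 8.9000e+07*2.14668e-13*994/1.0
D = 0.01899 Gy


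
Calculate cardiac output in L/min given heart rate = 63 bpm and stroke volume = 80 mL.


CO = HR * SV
CO = 63 * 80 / 1000
CO = 5.04 L/min


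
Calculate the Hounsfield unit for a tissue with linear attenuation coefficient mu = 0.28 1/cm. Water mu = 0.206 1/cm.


HU = ((mu_tissue - mu_water) / mu_water) * 1000
HU = ((0.28 - 0.206) / 0.206) * 1000
HU = 359.2


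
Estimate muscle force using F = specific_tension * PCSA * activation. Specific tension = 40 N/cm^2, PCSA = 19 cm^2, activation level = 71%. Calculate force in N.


F = sigma * PCSA * activation
F = 40 * 19 * 0.71
F = 539.6 N


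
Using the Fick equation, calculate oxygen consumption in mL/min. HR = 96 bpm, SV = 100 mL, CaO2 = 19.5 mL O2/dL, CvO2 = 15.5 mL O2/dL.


CO = HR*SV = 96*100/1000 = 9.6 L/min
a-v O2 diff = 19.5 - 15.5 = 4 mL/dL
VO2 = CO * (CaO2-CvO2) * 10 dL/L
VO2 = 9.6 * 4 * 10
VO2 = 384 mL/min


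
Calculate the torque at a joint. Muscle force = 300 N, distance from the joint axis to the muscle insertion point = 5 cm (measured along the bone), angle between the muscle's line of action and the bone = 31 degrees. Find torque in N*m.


Torque = F * d * sin(theta)   (moment arm = d*sin(theta))
d = 5 cm = 0.05 m
Torque = 300 * 0.05 * sin(31)
Torque = 7.726 N*m


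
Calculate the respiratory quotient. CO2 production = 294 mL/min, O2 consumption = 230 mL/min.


RQ = VCO2 / VO2
RQ = 294 / 230
RQ = 1.278


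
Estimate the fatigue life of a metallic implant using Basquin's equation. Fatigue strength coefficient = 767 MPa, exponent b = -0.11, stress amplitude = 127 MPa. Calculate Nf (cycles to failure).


sigma_a = sigma_f' * (2Nf)^b
2Nf = (sigma_a/sigma_f')^(1/b)
2Nf = (127/767)^(1/-0.11)
2Nf = 12587052
Nf = 6.2935e+06


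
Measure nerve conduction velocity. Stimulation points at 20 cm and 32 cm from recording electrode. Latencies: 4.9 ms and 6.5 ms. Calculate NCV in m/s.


Distance = (32 - 20) / 100 = 0.12 m
dt = (6.5 - 4.9) / 1000 = 0.0016 s
NCV = dist / dt = 75 m/s


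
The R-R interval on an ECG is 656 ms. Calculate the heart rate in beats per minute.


HR = 60 / RR_interval(s)
RR = 656 ms = 0.656 s
HR = 60 / 0.656 = 91.46 bpm


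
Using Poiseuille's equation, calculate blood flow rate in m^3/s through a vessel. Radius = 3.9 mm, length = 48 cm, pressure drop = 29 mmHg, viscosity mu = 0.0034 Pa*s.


Q = pi*r^4*dP / (8*mu*L)
r = 0.0039 m, L = 0.48 m
dP = 29 mmHg = 3866.338 Pa
Q = 2.1523e-04 m^3/s


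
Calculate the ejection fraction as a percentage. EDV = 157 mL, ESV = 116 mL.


SV = EDV - ESV = 157 - 116 = 41 mL
EF = SV/EDV * 100 = 41/157 * 100
EF = 26.11%


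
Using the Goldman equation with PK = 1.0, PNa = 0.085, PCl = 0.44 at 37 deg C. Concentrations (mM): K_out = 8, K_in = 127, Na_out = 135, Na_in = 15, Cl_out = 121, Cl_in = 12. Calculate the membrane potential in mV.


Vm = (RT/F)*ln((PK*Ko + PNa*Nao + PCl*Cli)/(PK*Ki + PNa*Nai + PCl*Clo))
Numer = 24.755, Denom = 181.515
Vm = -53.25 mV


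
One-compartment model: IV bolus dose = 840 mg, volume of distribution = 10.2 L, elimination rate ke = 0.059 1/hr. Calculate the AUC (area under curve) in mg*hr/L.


C0 = Dose/Vd = 840/10.2 = 82.3529 mg/L
AUC = C0/ke = 82.3529/0.059
AUC = 1396 mg*hr/L


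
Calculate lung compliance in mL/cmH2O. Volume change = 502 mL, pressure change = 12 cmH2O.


C = dV / dP
C = 502 / 12
C = 41.83 mL/cmH2O


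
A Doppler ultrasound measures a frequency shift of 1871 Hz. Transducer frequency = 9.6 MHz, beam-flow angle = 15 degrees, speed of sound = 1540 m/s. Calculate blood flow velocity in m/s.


v = fd * c / (2 * f0 * cos(theta))
v = 1871 * 1540 / (2 * 9.6000e+06 * cos(15))
v = 0.1554 m/s


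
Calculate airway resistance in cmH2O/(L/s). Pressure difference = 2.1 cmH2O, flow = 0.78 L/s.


R = dP / flow
R = 2.1 / 0.78
R = 2.692 cmH2O/(L/s)


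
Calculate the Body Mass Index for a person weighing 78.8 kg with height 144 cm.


BMI = weight / height^2
height = 144 cm = 1.44 m
BMI = 78.8 / 1.44^2
BMI = 38 kg/m^2


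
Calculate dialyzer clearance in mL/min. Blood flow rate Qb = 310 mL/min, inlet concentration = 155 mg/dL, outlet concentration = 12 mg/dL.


K = Qb * (Cb_in - Cb_out) / Cb_in
K = 310 * (155 - 12) / 155
K = 286 mL/min


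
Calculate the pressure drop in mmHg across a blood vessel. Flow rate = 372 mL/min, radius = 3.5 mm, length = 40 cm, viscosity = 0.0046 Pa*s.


dP = 8*mu*L*Q / (pi*r^4)
Q = 372 mL/min = 6.2e-06 m^3/s
dP = 193.588 Pa = 193.588 / 133.322 mmHg = 1.452 mmHg


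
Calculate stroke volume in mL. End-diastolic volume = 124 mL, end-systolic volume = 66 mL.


SV = EDV - ESV
SV = 124 - 66
SV = 58 mL


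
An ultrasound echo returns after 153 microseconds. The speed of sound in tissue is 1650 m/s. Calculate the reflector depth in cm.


depth = c * t / 2
t = 153 us = 1.5300e-04 s
depth = 1650 * 1.5300e-04 / 2
depth = 0.126225 m = 12.6225 cm


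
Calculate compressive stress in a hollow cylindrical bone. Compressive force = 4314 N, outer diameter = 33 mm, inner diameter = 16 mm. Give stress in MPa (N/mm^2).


A = pi*(r_o^2 - r_i^2)
r_o = 16.5 mm, r_i = 8 mm
A = 654.237 mm^2
sigma = F/A = 4314 / 654.237
sigma = 6.594 MPa


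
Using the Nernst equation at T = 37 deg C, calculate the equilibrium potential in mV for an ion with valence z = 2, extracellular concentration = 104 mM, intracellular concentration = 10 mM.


E = (RT/(zF)) * ln(C_out/C_in)
T = 37 + 273.15 = 310.15 K
E = (8.314 * 310.15 / (2 * 96485)) * ln(104/10)
E = 31.29 mV


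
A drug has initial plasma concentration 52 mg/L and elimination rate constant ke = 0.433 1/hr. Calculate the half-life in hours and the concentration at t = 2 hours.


t_half = ln(2) / ke = 0.693147 / 0.433 = 1.601 hr
C(t) = C0 * exp(-ke*t) = 52 * exp(-0.433*2)
C(2) = 21.87 mg/L


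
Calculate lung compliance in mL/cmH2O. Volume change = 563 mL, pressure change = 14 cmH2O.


C = dV / dP
C = 563 / 14
C = 40.21 mL/cmH2O


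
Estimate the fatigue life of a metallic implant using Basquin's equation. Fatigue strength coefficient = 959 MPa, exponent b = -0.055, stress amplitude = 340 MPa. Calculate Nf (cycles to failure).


sigma_a = sigma_f' * (2Nf)^b
2Nf = (sigma_a/sigma_f')^(1/b)
2Nf = (340/959)^(1/-0.055)
2Nf = 1.5416805e+08
Nf = 7.7084e+07


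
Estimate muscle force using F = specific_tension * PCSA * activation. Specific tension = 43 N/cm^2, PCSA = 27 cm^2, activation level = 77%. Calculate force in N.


F = sigma * PCSA * activation
F = 43 * 27 * 0.77
F = 894 N


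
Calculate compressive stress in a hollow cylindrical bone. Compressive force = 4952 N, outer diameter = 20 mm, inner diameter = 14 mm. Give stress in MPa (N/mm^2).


A = pi*(r_o^2 - r_i^2)
r_o = 10 mm, r_i = 7 mm
A = 160.221 mm^2
sigma = F/A = 4952 / 160.221
sigma = 30.91 MPa


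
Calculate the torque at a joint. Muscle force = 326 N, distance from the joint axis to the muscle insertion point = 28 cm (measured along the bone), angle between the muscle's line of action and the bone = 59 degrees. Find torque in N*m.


Torque = F * d * sin(theta)   (moment arm = d*sin(theta))
d = 28 cm = 0.28 m
Torque = 326 * 0.28 * sin(59)
Torque = 78.24 N*m


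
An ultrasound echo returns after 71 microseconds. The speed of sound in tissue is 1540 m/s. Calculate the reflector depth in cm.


depth = c * t / 2
t = 71 us = 7.1000e-05 s
depth = 1540 * 7.1000e-05 / 2
depth = 0.05467 m = 5.467 cm


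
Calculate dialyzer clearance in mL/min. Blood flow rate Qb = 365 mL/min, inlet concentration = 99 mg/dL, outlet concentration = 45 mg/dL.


K = Qb * (Cb_in - Cb_out) / Cb_in
K = 365 * (99 - 45) / 99
K = 199.1 mL/min


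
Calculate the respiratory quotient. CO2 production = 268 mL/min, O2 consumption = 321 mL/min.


RQ = VCO2 / VO2
RQ = 268 / 321
RQ = 0.8349


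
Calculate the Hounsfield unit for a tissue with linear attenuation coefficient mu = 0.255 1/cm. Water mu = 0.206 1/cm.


HU = ((mu_tissue - mu_water) / mu_water) * 1000
HU = ((0.255 - 0.206) / 0.206) * 1000
HU = 237.9


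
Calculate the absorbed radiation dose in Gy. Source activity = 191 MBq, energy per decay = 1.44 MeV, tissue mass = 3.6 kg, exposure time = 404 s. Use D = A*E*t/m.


A = 191 MBq = 1.9100e+08 Bq
E = 1.44 MeV = 2.30688e-13 J
D = A*E*t/m = 1.9100e+08*2.30688e-13*404/3.6
D = 0.004945 Gy


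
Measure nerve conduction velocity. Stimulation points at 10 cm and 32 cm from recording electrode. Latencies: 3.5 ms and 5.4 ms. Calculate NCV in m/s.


Distance = (32 - 10) / 100 = 0.22 m
dt = (5.4 - 3.5) / 1000 = 0.0019 s
NCV = dist / dt = 115.8 m/s


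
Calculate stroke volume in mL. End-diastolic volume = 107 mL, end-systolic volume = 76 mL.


SV = EDV - ESV
SV = 107 - 76
SV = 31 mL


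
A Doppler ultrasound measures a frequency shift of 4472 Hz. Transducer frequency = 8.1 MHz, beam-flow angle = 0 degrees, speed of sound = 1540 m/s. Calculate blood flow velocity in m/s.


v = fd * c / (2 * f0 * cos(theta))
v = 4472 * 1540 / (2 * 8.1000e+06 * cos(0))
v = 0.4251 m/s


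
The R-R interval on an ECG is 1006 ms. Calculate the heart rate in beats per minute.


HR = 60 / RR_interval(s)
RR = 1006 ms = 1.006 s
HR = 60 / 1.006 = 59.64 bpm


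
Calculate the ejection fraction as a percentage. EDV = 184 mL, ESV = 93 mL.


SV = EDV - ESV = 184 - 93 = 91 mL
EF = SV/EDV * 100 = 91/184 * 100
EF = 49.46%


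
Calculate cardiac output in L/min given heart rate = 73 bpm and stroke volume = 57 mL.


CO = HR * SV
CO = 73 * 57 / 1000
CO = 4.161 L/min


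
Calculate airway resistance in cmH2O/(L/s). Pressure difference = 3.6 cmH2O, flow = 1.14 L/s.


R = dP / flow
R = 3.6 / 1.14
R = 3.158 cmH2O/(L/s)


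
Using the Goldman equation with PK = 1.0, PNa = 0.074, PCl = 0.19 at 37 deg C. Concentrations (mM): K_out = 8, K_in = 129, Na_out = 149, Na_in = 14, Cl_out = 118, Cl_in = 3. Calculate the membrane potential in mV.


Vm = (RT/F)*ln((PK*Ko + PNa*Nao + PCl*Cli)/(PK*Ki + PNa*Nai + PCl*Clo))
Numer = 19.596, Denom = 152.456
Vm = -54.83 mV


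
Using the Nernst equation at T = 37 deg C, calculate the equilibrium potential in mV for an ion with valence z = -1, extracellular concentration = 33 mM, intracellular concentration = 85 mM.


E = (RT/(zF)) * ln(C_out/C_in)
T = 37 + 273.15 = 310.15 K
E = (8.314 * 310.15 / (-1 * 96485)) * ln(33/85)
E = 25.29 mV


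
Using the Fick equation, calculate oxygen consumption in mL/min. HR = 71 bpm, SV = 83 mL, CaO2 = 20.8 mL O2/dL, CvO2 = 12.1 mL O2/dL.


CO = HR*SV = 71*83/1000 = 5.893 L/min
a-v O2 diff = 20.8 - 12.1 = 8.7 mL/dL
VO2 = CO * (CaO2-CvO2) * 10 dL/L
VO2 = 5.893 * 8.7 * 10
VO2 = 512.7 mL/min


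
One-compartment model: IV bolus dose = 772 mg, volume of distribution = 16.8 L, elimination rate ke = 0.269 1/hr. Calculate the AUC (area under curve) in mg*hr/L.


C0 = Dose/Vd = 772/16.8 = 45.9524 mg/L
AUC = C0/ke = 45.9524/0.269
AUC = 170.8 mg*hr/L


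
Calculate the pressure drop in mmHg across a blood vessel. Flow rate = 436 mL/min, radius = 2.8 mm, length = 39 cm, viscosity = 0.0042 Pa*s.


dP = 8*mu*L*Q / (pi*r^4)
Q = 436 mL/min = 7.26667e-06 m^3/s
dP = 493.125 Pa = 493.125 / 133.322 mmHg = 3.699 mmHg


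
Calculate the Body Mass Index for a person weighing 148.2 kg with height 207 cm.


BMI = weight / height^2
height = 207 cm = 2.07 m
BMI = 148.2 / 2.07^2
BMI = 34.59 kg/m^2


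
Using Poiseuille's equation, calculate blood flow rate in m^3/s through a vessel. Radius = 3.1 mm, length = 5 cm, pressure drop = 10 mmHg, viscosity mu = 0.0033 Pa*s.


Q = pi*r^4*dP / (8*mu*L)
r = 0.0031 m, L = 0.05 m
dP = 10 mmHg = 1333.22 Pa
Q = 2.9304e-04 m^3/s


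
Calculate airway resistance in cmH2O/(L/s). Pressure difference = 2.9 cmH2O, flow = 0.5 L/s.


R = dP / flow
R = 2.9 / 0.5
R = 5.8 cmH2O/(L/s)


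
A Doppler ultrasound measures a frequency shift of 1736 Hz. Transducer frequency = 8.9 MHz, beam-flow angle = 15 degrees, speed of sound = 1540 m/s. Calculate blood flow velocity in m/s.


v = fd * c / (2 * f0 * cos(theta))
v = 1736 * 1540 / (2 * 8.9000e+06 * cos(15))
v = 0.1555 m/s


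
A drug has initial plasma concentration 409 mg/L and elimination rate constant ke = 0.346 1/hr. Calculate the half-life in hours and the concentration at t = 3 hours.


t_half = ln(2) / ke = 0.693147 / 0.346 = 2.003 hr
C(t) = C0 * exp(-ke*t) = 409 * exp(-0.346*3)
C(3) = 144.9 mg/L


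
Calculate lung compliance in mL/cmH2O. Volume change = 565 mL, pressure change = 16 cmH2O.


C = dV / dP
C = 565 / 16
C = 35.31 mL/cmH2O


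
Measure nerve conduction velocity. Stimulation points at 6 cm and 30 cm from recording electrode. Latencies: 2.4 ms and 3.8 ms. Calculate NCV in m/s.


Distance = (30 - 6) / 100 = 0.24 m
dt = (3.8 - 2.4) / 1000 = 0.0014 s
NCV = dist / dt = 171.4 m/s


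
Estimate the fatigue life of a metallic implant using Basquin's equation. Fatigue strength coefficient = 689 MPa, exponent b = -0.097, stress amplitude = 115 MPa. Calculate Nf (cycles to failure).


sigma_a = sigma_f' * (2Nf)^b
2Nf = (sigma_a/sigma_f')^(1/b)
2Nf = (115/689)^(1/-0.097)
2Nf = 1.0367746e+08
Nf = 5.1839e+07


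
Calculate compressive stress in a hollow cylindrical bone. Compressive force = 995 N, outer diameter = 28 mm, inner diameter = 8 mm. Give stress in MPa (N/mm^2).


A = pi*(r_o^2 - r_i^2)
r_o = 14 mm, r_i = 4 mm
A = 565.487 mm^2
sigma = F/A = 995 / 565.487
sigma = 1.76 MPa


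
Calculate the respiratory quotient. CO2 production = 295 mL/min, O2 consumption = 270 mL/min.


RQ = VCO2 / VO2
RQ = 295 / 270
RQ = 1.093


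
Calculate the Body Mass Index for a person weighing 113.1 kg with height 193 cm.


BMI = weight / height^2
height = 193 cm = 1.93 m
BMI = 113.1 / 1.93^2
BMI = 30.36 kg/m^2


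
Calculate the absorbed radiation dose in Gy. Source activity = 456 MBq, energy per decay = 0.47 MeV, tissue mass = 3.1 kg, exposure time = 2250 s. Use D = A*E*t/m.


A = 456 MBq = 4.5600e+08 Bq
E = 0.47 MeV = 7.5294e-14 J
D = A*E*t/m = 4.5600e+08*7.5294e-14*2250/3.1
D = 0.02492 Gy


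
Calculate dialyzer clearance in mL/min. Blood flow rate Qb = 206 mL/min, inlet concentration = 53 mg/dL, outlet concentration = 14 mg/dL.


K = Qb * (Cb_in - Cb_out) / Cb_in
K = 206 * (53 - 14) / 53
K = 151.6 mL/min


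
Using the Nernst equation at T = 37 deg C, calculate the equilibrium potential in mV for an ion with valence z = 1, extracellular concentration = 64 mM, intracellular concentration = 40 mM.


E = (RT/(zF)) * ln(C_out/C_in)
T = 37 + 273.15 = 310.15 K
E = (8.314 * 310.15 / (1 * 96485)) * ln(64/40)
E = 12.56 mV


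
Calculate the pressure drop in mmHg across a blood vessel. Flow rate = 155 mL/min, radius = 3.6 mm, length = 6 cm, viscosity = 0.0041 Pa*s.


dP = 8*mu*L*Q / (pi*r^4)
Q = 155 mL/min = 2.58333e-06 m^3/s
dP = 9.63485 Pa = 9.63485 / 133.322 mmHg = 0.07227 mmHg


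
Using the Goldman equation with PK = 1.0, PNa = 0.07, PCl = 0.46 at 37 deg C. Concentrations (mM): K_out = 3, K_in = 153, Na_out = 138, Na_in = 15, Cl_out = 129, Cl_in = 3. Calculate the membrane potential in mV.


Vm = (RT/F)*ln((PK*Ko + PNa*Nao + PCl*Cli)/(PK*Ki + PNa*Nai + PCl*Clo))
Numer = 14.04, Denom = 213.39
Vm = -72.73 mV


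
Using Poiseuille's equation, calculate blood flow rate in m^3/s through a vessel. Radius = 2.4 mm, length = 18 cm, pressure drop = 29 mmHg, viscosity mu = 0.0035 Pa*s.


Q = pi*r^4*dP / (8*mu*L)
r = 0.0024 m, L = 0.18 m
dP = 29 mmHg = 3866.338 Pa
Q = 7.9958e-05 m^3/s


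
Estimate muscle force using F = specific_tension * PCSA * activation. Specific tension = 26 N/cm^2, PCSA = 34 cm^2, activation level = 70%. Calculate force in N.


F = sigma * PCSA * activation
F = 26 * 34 * 0.7
F = 618.8 N


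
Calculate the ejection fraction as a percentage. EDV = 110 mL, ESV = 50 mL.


SV = EDV - ESV = 110 - 50 = 60 mL
EF = SV/EDV * 100 = 60/110 * 100
EF = 54.55%


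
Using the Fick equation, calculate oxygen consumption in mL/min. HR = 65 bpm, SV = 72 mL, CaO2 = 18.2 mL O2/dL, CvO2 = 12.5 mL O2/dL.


CO = HR*SV = 65*72/1000 = 4.68 L/min
a-v O2 diff = 18.2 - 12.5 = 5.7 mL/dL
VO2 = CO * (CaO2-CvO2) * 10 dL/L
VO2 = 4.68 * 5.7 * 10
VO2 = 266.8 mL/min


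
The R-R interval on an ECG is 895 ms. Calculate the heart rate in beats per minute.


HR = 60 / RR_interval(s)
RR = 895 ms = 0.895 s
HR = 60 / 0.895 = 67.04 bpm


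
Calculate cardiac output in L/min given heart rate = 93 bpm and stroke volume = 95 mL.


CO = HR * SV
CO = 93 * 95 / 1000
CO = 8.835 L/min


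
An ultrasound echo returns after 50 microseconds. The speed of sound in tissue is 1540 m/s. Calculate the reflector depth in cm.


depth = c * t / 2
t = 50 us = 5.0000e-05 s
depth = 1540 * 5.0000e-05 / 2
depth = 0.0385 m = 3.85 cm


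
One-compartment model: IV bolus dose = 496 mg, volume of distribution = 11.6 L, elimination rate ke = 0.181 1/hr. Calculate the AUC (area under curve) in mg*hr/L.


C0 = Dose/Vd = 496/11.6 = 42.7586 mg/L
AUC = C0/ke = 42.7586/0.181
AUC = 236.2 mg*hr/L


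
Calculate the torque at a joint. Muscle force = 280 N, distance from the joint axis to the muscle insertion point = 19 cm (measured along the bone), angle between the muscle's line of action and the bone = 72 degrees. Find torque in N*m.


Torque = F * d * sin(theta)   (moment arm = d*sin(theta))
d = 19 cm = 0.19 m
Torque = 280 * 0.19 * sin(72)
Torque = 50.6 N*m


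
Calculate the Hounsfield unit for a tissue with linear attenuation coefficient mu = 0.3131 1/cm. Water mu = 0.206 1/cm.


HU = ((mu_tissue - mu_water) / mu_water) * 1000
HU = ((0.3131 - 0.206) / 0.206) * 1000
HU = 519.9


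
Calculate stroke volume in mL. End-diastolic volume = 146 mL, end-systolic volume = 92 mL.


SV = EDV - ESV
SV = 146 - 92
SV = 54 mL


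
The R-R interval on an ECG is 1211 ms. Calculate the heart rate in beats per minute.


HR = 60 / RR_interval(s)
RR = 1211 ms = 1.211 s
HR = 60 / 1.211 = 49.55 bpm


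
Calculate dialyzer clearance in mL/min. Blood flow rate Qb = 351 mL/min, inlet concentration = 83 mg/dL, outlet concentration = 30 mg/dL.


K = Qb * (Cb_in - Cb_out) / Cb_in
K = 351 * (83 - 30) / 83
K = 224.1 mL/min


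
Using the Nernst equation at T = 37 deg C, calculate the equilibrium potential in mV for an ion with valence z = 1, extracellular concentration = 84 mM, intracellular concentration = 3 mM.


E = (RT/(zF)) * ln(C_out/C_in)
T = 37 + 273.15 = 310.15 K
E = (8.314 * 310.15 / (1 * 96485)) * ln(84/3)
E = 89.05 mV


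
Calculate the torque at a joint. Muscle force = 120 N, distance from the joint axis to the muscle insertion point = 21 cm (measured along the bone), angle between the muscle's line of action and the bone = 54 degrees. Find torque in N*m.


Torque = F * d * sin(theta)   (moment arm = d*sin(theta))
d = 21 cm = 0.21 m
Torque = 120 * 0.21 * sin(54)
Torque = 20.39 N*m


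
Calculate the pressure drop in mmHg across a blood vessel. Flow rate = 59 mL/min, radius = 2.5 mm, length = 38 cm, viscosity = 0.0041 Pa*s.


dP = 8*mu*L*Q / (pi*r^4)
Q = 59 mL/min = 9.83333e-07 m^3/s
dP = 99.873 Pa = 99.873 / 133.322 mmHg = 0.7491 mmHg


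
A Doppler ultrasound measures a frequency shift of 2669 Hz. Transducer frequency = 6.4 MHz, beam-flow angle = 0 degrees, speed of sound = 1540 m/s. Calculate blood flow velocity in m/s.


v = fd * c / (2 * f0 * cos(theta))
v = 2669 * 1540 / (2 * 6.4000e+06 * cos(0))
v = 0.3211 m/s


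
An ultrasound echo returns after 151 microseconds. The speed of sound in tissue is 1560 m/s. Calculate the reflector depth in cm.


depth = c * t / 2
t = 151 us = 1.5100e-04 s
depth = 1560 * 1.5100e-04 / 2
depth = 0.11778 m = 11.778 cm


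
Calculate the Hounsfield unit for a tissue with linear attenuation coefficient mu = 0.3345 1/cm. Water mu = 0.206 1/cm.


HU = ((mu_tissue - mu_water) / mu_water) * 1000
HU = ((0.3345 - 0.206) / 0.206) * 1000
HU = 623.8


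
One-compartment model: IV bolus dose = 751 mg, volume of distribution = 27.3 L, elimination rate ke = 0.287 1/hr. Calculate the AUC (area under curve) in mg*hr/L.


C0 = Dose/Vd = 751/27.3 = 27.5092 mg/L
AUC = C0/ke = 27.5092/0.287
AUC = 95.85 mg*hr/L


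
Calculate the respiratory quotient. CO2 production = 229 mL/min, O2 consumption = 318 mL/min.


RQ = VCO2 / VO2
RQ = 229 / 318
RQ = 0.7201


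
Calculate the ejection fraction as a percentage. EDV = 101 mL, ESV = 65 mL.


SV = EDV - ESV = 101 - 65 = 36 mL
EF = SV/EDV * 100 = 36/101 * 100
EF = 35.64%


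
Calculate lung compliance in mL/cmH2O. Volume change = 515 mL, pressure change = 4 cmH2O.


C = dV / dP
C = 515 / 4
C = 128.8 mL/cmH2O


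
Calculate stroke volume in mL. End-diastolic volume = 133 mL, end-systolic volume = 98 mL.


SV = EDV - ESV
SV = 133 - 98
SV = 35 mL


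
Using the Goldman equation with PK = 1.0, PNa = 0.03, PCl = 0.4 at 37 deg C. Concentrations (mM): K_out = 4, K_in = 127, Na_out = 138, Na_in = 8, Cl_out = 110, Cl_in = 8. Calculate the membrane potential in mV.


Vm = (RT/F)*ln((PK*Ko + PNa*Nao + PCl*Cli)/(PK*Ki + PNa*Nai + PCl*Clo))
Numer = 11.34, Denom = 171.24
Vm = -72.55 mV


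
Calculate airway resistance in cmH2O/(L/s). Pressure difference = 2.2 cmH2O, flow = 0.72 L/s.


R = dP / flow
R = 2.2 / 0.72
R = 3.056 cmH2O/(L/s)


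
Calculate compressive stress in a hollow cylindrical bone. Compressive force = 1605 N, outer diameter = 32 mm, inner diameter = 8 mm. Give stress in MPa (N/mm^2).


A = pi*(r_o^2 - r_i^2)
r_o = 16 mm, r_i = 4 mm
A = 753.982 mm^2
sigma = F/A = 1605 / 753.982
sigma = 2.129 MPa


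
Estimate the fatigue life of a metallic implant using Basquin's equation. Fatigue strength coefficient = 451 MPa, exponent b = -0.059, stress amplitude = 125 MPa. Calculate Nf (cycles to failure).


sigma_a = sigma_f' * (2Nf)^b
2Nf = (sigma_a/sigma_f')^(1/b)
2Nf = (125/451)^(1/-0.059)
2Nf = 2.787375e+09
Nf = 1.3937e+09


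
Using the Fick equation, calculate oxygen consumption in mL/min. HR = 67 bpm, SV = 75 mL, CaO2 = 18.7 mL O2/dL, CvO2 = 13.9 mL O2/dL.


CO = HR*SV = 67*75/1000 = 5.025 L/min
a-v O2 diff = 18.7 - 13.9 = 4.8 mL/dL
VO2 = CO * (CaO2-CvO2) * 10 dL/L
VO2 = 5.025 * 4.8 * 10
VO2 = 241.2 mL/min


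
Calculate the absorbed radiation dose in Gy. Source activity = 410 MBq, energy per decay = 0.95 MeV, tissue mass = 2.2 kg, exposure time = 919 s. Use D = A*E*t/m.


A = 410 MBq = 4.1000e+08 Bq
E = 0.95 MeV = 1.5219e-13 J
D = A*E*t/m = 4.1000e+08*1.5219e-13*919/2.2
D = 0.02607 Gy


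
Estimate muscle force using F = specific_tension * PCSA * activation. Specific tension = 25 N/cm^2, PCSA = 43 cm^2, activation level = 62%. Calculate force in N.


F = sigma * PCSA * activation
F = 25 * 43 * 0.62
F = 666.5 N


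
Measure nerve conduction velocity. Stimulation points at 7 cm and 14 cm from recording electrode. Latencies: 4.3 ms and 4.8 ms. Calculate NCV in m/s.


Distance = (14 - 7) / 100 = 0.07 m
dt = (4.8 - 4.3) / 1000 = 5.0000e-04 s
NCV = dist / dt = 140 m/s


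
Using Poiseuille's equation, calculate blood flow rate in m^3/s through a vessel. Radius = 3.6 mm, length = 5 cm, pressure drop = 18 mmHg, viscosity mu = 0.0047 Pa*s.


Q = pi*r^4*dP / (8*mu*L)
r = 0.0036 m, L = 0.05 m
dP = 18 mmHg = 2399.796 Pa
Q = 6.7356e-04 m^3/s


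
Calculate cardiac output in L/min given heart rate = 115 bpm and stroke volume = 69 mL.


CO = HR * SV
CO = 115 * 69 / 1000
CO = 7.935 L/min


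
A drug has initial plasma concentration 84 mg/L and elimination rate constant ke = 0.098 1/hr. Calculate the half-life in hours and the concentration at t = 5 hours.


t_half = ln(2) / ke = 0.693147 / 0.098 = 7.073 hr
C(t) = C0 * exp(-ke*t) = 84 * exp(-0.098*5)
C(5) = 51.46 mg/L


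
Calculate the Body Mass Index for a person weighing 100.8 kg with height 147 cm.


BMI = weight / height^2
height = 147 cm = 1.47 m
BMI = 100.8 / 1.47^2
BMI = 46.65 kg/m^2


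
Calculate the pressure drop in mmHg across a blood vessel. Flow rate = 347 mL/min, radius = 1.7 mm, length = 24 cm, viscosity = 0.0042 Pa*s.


dP = 8*mu*L*Q / (pi*r^4)
Q = 347 mL/min = 5.78333e-06 m^3/s
dP = 1777.39 Pa = 1777.39 / 133.322 mmHg = 13.33 mmHg


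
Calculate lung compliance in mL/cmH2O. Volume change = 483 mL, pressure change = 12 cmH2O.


C = dV / dP
C = 483 / 12
C = 40.25 mL/cmH2O


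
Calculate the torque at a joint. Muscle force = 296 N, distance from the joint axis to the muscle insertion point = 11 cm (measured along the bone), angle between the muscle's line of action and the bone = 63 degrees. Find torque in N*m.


Torque = F * d * sin(theta)   (moment arm = d*sin(theta))
d = 11 cm = 0.11 m
Torque = 296 * 0.11 * sin(63)
Torque = 29.01 N*m


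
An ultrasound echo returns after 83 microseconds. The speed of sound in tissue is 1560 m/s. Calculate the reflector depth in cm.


depth = c * t / 2
t = 83 us = 8.3000e-05 s
depth = 1560 * 8.3000e-05 / 2
depth = 0.06474 m = 6.474 cm


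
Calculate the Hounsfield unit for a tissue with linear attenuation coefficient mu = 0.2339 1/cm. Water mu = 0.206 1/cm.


HU = ((mu_tissue - mu_water) / mu_water) * 1000
HU = ((0.2339 - 0.206) / 0.206) * 1000
HU = 135.4


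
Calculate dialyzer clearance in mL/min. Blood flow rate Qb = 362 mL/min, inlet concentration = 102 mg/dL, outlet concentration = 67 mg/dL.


K = Qb * (Cb_in - Cb_out) / Cb_in
K = 362 * (102 - 67) / 102
K = 124.2 mL/min


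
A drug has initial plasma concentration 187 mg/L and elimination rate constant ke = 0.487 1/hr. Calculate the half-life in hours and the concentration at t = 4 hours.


t_half = ln(2) / ke = 0.693147 / 0.487 = 1.423 hr
C(t) = C0 * exp(-ke*t) = 187 * exp(-0.487*4)
C(4) = 26.66 mg/L


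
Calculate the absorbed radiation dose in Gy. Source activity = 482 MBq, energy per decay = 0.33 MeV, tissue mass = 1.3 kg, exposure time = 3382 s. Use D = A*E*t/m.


A = 482 MBq = 4.8200e+08 Bq
E = 0.33 MeV = 5.2866e-14 J
D = A*E*t/m = 4.8200e+08*5.2866e-14*3382/1.3
D = 0.06629 Gy


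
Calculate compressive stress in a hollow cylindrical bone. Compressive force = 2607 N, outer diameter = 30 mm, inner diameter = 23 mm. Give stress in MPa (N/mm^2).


A = pi*(r_o^2 - r_i^2)
r_o = 15 mm, r_i = 11.5 mm
A = 291.383 mm^2
sigma = F/A = 2607 / 291.383
sigma = 8.947 MPa


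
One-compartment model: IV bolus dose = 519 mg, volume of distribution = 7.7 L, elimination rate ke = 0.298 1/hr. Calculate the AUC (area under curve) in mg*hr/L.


C0 = Dose/Vd = 519/7.7 = 67.4026 mg/L
AUC = C0/ke = 67.4026/0.298
AUC = 226.2 mg*hr/L


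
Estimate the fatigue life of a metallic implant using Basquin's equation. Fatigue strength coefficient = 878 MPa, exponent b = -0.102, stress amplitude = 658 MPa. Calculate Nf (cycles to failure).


sigma_a = sigma_f' * (2Nf)^b
2Nf = (sigma_a/sigma_f')^(1/b)
2Nf = (658/878)^(1/-0.102)
2Nf = 16.909227
Nf = 8.455


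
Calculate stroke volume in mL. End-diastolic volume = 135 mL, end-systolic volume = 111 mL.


SV = EDV - ESV
SV = 135 - 111
SV = 24 mL


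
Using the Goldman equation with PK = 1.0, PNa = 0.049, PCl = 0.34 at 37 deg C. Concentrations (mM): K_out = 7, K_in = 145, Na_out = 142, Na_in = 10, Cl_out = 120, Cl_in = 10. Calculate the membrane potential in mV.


Vm = (RT/F)*ln((PK*Ko + PNa*Nao + PCl*Cli)/(PK*Ki + PNa*Nai + PCl*Clo))
Numer = 17.358, Denom = 186.29
Vm = -63.43 mV


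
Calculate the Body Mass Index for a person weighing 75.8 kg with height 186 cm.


BMI = weight / height^2
height = 186 cm = 1.86 m
BMI = 75.8 / 1.86^2
BMI = 21.91 kg/m^2


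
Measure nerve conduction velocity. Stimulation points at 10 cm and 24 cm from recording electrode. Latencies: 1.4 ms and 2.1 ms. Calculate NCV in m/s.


Distance = (24 - 10) / 100 = 0.14 m
dt = (2.1 - 1.4) / 1000 = 7.0000e-04 s
NCV = dist / dt = 200 m/s


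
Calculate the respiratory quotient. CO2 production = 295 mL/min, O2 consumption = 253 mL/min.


RQ = VCO2 / VO2
RQ = 295 / 253
RQ = 1.166


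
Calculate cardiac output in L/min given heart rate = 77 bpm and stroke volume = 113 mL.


CO = HR * SV
CO = 77 * 113 / 1000
CO = 8.701 L/min


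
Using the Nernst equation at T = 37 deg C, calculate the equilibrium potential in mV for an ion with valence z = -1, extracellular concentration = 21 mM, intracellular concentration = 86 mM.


E = (RT/(zF)) * ln(C_out/C_in)
T = 37 + 273.15 = 310.15 K
E = (8.314 * 310.15 / (-1 * 96485)) * ln(21/86)
E = 37.68 mV
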